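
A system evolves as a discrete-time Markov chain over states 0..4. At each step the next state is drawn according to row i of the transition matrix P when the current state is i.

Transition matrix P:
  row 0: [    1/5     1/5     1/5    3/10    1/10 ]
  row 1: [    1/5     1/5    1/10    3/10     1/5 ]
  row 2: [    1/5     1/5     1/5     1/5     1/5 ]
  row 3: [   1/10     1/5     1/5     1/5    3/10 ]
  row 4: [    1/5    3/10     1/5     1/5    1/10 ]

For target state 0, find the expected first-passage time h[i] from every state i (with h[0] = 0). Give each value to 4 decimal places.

h = [0.0000, 5.6807, 5.6244, 6.1873, 5.6295]

First-step conditioning: h[0] = 0; for i ≠ 0, h[i] = 1 + Σ_k P[i][k]·h[k].
  h[1] = 1 + 1/5·h[1] + 1/10·h[2] + 3/10·h[3] + 1/5·h[4]
  h[2] = 1 + 1/5·h[1] + 1/5·h[2] + 1/5·h[3] + 1/5·h[4]
  h[3] = 1 + 1/5·h[1] + 1/5·h[2] + 1/5·h[3] + 3/10·h[4]
  h[4] = 1 + 3/10·h[1] + 1/5·h[2] + 1/5·h[3] + 1/10·h[4]
Solving the 4×4 linear system over states ≠ 0 gives exactly h = [0, 5550/977, 5495/977, 6045/977, 5500/977] (h[0] = 0 is the target).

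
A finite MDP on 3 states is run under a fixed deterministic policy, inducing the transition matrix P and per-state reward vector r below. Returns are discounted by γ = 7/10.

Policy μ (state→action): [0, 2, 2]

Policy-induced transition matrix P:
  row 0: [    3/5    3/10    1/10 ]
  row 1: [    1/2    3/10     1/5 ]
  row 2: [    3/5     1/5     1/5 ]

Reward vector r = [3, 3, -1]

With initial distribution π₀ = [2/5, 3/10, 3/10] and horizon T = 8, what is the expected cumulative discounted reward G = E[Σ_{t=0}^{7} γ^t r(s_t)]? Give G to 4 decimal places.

G = 6.9519

t=0: π = [0.4000, 0.3000, 0.3000], E[r] = 1.8000, γ^t·E[r] = 1.800000, running G = 1.800000
t=1: π = [0.5700, 0.2700, 0.1600], E[r] = 2.3600, γ^t·E[r] = 1.652000, running G = 3.452000
t=2: π = [0.5730, 0.2840, 0.1430], E[r] = 2.4280, γ^t·E[r] = 1.189720, running G = 4.641720
t=3: π = [0.5716, 0.2857, 0.1427], E[r] = 2.4292, γ^t·E[r] = 0.833216, running G = 5.474936
t=4: π = [0.5714, 0.2857, 0.1428], E[r] = 2.4286, γ^t·E[r] = 0.583116, running G = 6.058052
t=5: π = [0.5714, 0.2857, 0.1429], E[r] = 2.4286, γ^t·E[r] = 0.408170, running G = 6.466222
t=6: π = [0.5714, 0.2857, 0.1429], E[r] = 2.4286, γ^t·E[r] = 0.285719, running G = 6.751941
t=7: π = [0.5714, 0.2857, 0.1429], E[r] = 2.4286, γ^t·E[r] = 0.200003, running G = 6.951944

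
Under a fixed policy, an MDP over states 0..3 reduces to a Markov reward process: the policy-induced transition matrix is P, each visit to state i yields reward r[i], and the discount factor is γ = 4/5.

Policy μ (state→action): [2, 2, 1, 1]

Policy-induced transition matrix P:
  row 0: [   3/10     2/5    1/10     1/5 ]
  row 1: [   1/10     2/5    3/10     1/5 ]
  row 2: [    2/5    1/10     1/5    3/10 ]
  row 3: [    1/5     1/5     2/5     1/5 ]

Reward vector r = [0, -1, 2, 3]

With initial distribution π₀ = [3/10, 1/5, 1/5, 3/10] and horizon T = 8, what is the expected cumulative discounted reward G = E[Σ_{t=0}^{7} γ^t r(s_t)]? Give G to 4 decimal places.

G = 3.9051

t=0: π = [0.3000, 0.2000, 0.2000, 0.3000], E[r] = 1.1000, γ^t·E[r] = 1.100000, running G = 1.100000
t=1: π = [0.2500, 0.2800, 0.2500, 0.2200], E[r] = 0.8800, γ^t·E[r] = 0.704000, running G = 1.804000
t=2: π = [0.2470, 0.2810, 0.2470, 0.2250], E[r] = 0.8880, γ^t·E[r] = 0.568320, running G = 2.372320
t=3: π = [0.2460, 0.2809, 0.2484, 0.2247], E[r] = 0.8900, γ^t·E[r] = 0.455680, running G = 2.828000
t=4: π = [0.2462, 0.2805, 0.2484, 0.2248], E[r] = 0.8908, γ^t·E[r] = 0.364888, running G = 3.192888
t=5: π = [0.2463, 0.2805, 0.2484, 0.2248], E[r] = 0.8908, γ^t·E[r] = 0.291908, running G = 3.484796
t=6: π = [0.2463, 0.2805, 0.2484, 0.2248], E[r] = 0.8908, γ^t·E[r] = 0.233517, running G = 3.718313
t=7: π = [0.2463, 0.2805, 0.2484, 0.2248], E[r] = 0.8908, γ^t·E[r] = 0.186813, running G = 3.905126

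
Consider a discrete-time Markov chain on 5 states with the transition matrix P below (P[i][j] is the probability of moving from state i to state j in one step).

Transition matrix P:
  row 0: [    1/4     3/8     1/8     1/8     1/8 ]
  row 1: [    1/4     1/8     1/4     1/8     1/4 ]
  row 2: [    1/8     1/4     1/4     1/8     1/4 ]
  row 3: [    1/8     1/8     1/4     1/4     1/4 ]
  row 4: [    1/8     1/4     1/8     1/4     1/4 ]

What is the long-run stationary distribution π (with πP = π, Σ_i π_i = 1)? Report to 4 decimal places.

Balance equations π_j = Σ_i π_i·P[i][j]:
  π_0 = 1/4·π_0 + 1/4·π_1 + 1/8·π_2 + 1/8·π_3 + 1/8·π_4
  π_1 = 3/8·π_0 + 1/8·π_1 + 1/4·π_2 + 1/8·π_3 + 1/4·π_4
  π_2 = 1/8·π_0 + 1/4·π_1 + 1/4·π_2 + 1/4·π_3 + 1/8·π_4
  π_3 = 1/8·π_0 + 1/8·π_1 + 1/8·π_2 + 1/4·π_3 + 1/4·π_4
  normalize: π_0 + π_1 + π_2 + π_3 + π_4 = 1
Solving the linear system gives exactly π = [202/1157, 257/1157, 231/1157, 203/1157, 264/1157].

π = [0.1746, 0.2221, 0.1997, 0.1755, 0.2282]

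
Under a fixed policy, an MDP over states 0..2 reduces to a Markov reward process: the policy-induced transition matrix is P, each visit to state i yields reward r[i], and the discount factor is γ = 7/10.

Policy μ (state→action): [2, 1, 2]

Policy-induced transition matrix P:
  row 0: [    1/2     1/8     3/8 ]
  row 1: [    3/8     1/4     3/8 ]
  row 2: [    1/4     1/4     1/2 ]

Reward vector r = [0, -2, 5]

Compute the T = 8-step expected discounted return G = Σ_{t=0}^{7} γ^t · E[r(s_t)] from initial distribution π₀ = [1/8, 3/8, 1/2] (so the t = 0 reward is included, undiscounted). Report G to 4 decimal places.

t=0: π = [0.1250, 0.3750, 0.5000], E[r] = 1.7500, γ^t·E[r] = 1.750000, running G = 1.750000
t=1: π = [0.3281, 0.2344, 0.4375], E[r] = 1.7188, γ^t·E[r] = 1.203125, running G = 2.953125
t=2: π = [0.3613, 0.2090, 0.4297], E[r] = 1.7305, γ^t·E[r] = 0.847930, running G = 3.801055
t=3: π = [0.3665, 0.2048, 0.4287], E[r] = 1.7339, γ^t·E[r] = 0.594723, running G = 4.395778
t=4: π = [0.3672, 0.2042, 0.4286], E[r] = 1.7346, γ^t·E[r] = 0.416467, running G = 4.812245
t=5: π = [0.3673, 0.2041, 0.4286], E[r] = 1.7347, γ^t·E[r] = 0.291546, running G = 5.103792
t=6: π = [0.3673, 0.2041, 0.4286], E[r] = 1.7347, γ^t·E[r] = 0.204085, running G = 5.307876
t=7: π = [0.3673, 0.2041, 0.4286], E[r] = 1.7347, γ^t·E[r] = 0.142859, running G = 5.450736

G = 5.4507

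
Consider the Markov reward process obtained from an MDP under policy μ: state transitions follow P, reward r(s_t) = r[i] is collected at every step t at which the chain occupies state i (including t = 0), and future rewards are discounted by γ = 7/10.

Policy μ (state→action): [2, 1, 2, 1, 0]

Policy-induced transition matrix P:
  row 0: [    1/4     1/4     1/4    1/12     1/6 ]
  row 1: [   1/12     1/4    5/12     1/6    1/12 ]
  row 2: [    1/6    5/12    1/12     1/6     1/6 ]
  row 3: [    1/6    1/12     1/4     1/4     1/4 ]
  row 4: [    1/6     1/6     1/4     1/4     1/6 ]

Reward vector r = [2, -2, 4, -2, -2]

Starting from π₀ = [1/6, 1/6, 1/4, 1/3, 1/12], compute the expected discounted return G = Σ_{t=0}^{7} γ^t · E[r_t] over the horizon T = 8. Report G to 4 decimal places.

t=0: π = [0.1667, 0.1667, 0.2500, 0.3333, 0.0833], E[r] = 0.1667, γ^t·E[r] = 0.166667, running G = 0.166667
t=1: π = [0.1667, 0.2292, 0.2361, 0.1875, 0.1806], E[r] = 0.0833, γ^t·E[r] = 0.058333, running G = 0.225000
t=2: π = [0.1615, 0.2431, 0.2488, 0.1834, 0.1632], E[r] = 0.1389, γ^t·E[r] = 0.068056, running G = 0.293056
t=3: π = [0.1599, 0.2473, 0.2490, 0.1821, 0.1617], E[r] = 0.1337, γ^t·E[r] = 0.045852, running G = 0.338908
t=4: π = [0.1594, 0.2477, 0.2497, 0.1820, 0.1612], E[r] = 0.1358, γ^t·E[r] = 0.032602, running G = 0.371510
t=5: π = [0.1593, 0.2478, 0.2497, 0.1820, 0.1612], E[r] = 0.1352, γ^t·E[r] = 0.022724, running G = 0.394234
t=6: π = [0.1593, 0.2478, 0.2497, 0.1820, 0.1612], E[r] = 0.1353, γ^t·E[r] = 0.015923, running G = 0.410157
t=7: π = [0.1593, 0.2479, 0.2497, 0.1820, 0.1612], E[r] = 0.1353, γ^t·E[r] = 0.011142, running G = 0.421299

G = 0.4213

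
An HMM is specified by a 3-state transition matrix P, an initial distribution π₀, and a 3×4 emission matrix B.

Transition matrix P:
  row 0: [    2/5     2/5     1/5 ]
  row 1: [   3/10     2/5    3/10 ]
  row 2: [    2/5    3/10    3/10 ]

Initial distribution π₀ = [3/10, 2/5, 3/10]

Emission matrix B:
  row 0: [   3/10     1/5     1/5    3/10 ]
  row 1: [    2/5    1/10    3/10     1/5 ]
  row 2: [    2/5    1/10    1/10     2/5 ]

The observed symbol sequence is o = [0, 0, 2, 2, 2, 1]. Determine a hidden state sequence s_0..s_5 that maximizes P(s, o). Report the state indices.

path = [1, 1, 1, 1, 1, 0]

t=0: δ = [9.000e-02, 1.600e-01, 1.200e-01]  (obs o_0=0)
t=1: δ = [1.440e-02, 2.560e-02, 1.920e-02]  ψ = [1, 1, 1]  (obs o_1=0)
t=2: δ = [1.536e-03, 3.072e-03, 7.680e-04]  ψ = [1, 1, 1]  (obs o_2=2)
t=3: δ = [1.843e-04, 3.686e-04, 9.216e-05]  ψ = [1, 1, 1]  (obs o_3=2)
t=4: δ = [2.212e-05, 4.424e-05, 1.106e-05]  ψ = [1, 1, 1]  (obs o_4=2)
t=5: δ = [2.654e-06, 1.769e-06, 1.327e-06]  ψ = [1, 1, 1]  (obs o_5=1)
backtrack: best end state = 0; path = [1, 1, 1, 1, 1, 0]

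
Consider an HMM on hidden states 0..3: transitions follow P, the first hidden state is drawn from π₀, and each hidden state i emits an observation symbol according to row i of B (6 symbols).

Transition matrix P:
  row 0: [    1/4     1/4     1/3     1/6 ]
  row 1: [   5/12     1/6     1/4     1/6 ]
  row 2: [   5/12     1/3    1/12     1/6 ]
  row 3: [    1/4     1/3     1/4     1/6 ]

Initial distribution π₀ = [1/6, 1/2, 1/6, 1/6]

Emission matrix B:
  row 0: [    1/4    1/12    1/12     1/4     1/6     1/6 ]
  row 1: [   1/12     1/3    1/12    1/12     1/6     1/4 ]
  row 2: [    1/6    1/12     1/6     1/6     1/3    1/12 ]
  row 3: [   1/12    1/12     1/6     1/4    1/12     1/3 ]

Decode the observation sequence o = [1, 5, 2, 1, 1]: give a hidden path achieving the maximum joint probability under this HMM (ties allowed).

t=0: δ = [1.389e-02, 1.667e-01, 1.389e-02, 1.389e-02]  (obs o_0=1)
t=1: δ = [1.157e-02, 6.944e-03, 3.472e-03, 9.259e-03]  ψ = [1, 1, 1, 1]  (obs o_1=5)
t=2: δ = [2.411e-04, 2.572e-04, 6.430e-04, 3.215e-04]  ψ = [0, 3, 0, 0]  (obs o_2=2)
t=3: δ = [2.233e-05, 7.144e-05, 6.698e-06, 8.931e-06]  ψ = [2, 2, 0, 2]  (obs o_3=1)
t=4: δ = [2.481e-06, 3.969e-06, 1.488e-06, 9.923e-07]  ψ = [1, 1, 1, 1]  (obs o_4=1)
backtrack: best end state = 1; path = [1, 0, 2, 1, 1]

path = [1, 0, 2, 1, 1]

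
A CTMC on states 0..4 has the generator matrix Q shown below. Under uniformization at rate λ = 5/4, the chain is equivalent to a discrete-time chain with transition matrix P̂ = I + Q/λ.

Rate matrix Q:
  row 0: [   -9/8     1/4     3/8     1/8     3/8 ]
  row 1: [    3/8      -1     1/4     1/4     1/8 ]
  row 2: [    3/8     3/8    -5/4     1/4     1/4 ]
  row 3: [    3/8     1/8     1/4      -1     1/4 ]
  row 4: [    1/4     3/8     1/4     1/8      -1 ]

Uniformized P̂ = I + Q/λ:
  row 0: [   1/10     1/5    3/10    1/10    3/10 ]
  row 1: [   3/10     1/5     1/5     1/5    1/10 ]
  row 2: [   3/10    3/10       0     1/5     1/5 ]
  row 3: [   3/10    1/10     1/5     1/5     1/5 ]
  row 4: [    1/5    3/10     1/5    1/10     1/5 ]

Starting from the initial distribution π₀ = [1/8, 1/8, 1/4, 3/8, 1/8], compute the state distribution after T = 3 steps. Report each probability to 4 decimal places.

π = [0.2339, 0.2246, 0.1840, 0.1566, 0.2009]

t=0: π = [0.1250, 0.1250, 0.2500, 0.3750, 0.1250]
t=1: π = [0.2625, 0.2000, 0.1625, 0.1750, 0.2000]
t=2: π = [0.2275, 0.2188, 0.1938, 0.1538, 0.2063]
t=3: π = [0.2339, 0.2246, 0.1840, 0.1566, 0.2009]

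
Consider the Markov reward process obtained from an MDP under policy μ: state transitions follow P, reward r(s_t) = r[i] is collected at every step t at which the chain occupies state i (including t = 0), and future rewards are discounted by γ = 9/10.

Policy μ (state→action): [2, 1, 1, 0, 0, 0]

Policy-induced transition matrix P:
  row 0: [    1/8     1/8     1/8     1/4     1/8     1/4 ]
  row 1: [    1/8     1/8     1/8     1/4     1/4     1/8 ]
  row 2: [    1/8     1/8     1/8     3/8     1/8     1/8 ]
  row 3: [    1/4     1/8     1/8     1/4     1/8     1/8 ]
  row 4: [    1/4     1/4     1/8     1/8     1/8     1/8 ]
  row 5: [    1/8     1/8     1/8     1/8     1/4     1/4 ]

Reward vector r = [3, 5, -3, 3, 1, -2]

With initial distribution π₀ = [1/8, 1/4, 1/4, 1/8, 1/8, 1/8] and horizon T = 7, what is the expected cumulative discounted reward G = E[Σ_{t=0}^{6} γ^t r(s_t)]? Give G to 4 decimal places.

t=0: π = [0.1250, 0.2500, 0.2500, 0.1250, 0.1250, 0.1250], E[r] = 1.1250, γ^t·E[r] = 1.125000, running G = 1.125000
t=1: π = [0.1563, 0.1406, 0.1250, 0.2500, 0.1719, 0.1563], E[r] = 1.4063, γ^t·E[r] = 1.265625, running G = 2.390625
t=2: π = [0.1777, 0.1465, 0.1250, 0.2246, 0.1621, 0.1641], E[r] = 1.3984, γ^t·E[r] = 1.132734, running G = 3.523359
t=3: π = [0.1733, 0.1453, 0.1250, 0.2249, 0.1638, 0.1677], E[r] = 1.3743, γ^t·E[r] = 1.001841, running G = 4.525200
t=4: π = [0.1736, 0.1455, 0.1250, 0.2242, 0.1641, 0.1676], E[r] = 1.3745, γ^t·E[r] = 0.901837, running G = 5.427038
t=5: π = [0.1735, 0.1455, 0.1250, 0.2242, 0.1641, 0.1677], E[r] = 1.3745, γ^t·E[r] = 0.811624, running G = 6.238662
t=6: π = [0.1735, 0.1455, 0.1250, 0.2242, 0.1641, 0.1676], E[r] = 1.3745, γ^t·E[r] = 0.730465, running G = 6.969127

G = 6.9691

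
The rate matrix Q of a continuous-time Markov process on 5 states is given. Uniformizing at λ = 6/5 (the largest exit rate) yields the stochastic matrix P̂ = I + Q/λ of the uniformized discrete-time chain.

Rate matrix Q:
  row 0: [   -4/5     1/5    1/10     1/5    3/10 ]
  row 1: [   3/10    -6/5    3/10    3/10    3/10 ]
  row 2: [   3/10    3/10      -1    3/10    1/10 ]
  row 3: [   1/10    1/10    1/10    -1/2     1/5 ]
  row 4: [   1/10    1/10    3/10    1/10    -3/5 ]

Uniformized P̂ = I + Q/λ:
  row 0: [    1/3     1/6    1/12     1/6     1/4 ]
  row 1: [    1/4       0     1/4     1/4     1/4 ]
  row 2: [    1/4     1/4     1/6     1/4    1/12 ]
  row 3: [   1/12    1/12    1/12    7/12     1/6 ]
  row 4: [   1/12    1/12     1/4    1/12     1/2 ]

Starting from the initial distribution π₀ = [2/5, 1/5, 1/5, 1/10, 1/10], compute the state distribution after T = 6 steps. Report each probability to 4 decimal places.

π = [0.1724, 0.1149, 0.1602, 0.2864, 0.2660]

t=0: π = [0.4000, 0.2000, 0.2000, 0.1000, 0.1000]
t=1: π = [0.2500, 0.1333, 0.1500, 0.2333, 0.2333]
t=2: π = [0.1931, 0.1181, 0.1569, 0.2681, 0.2639]
t=3: π = [0.1774, 0.1157, 0.1601, 0.2793, 0.2675]
t=4: π = [0.1737, 0.1152, 0.1605, 0.2837, 0.2669]
t=5: π = [0.1727, 0.1150, 0.1604, 0.2856, 0.2663]
t=6: π = [0.1724, 0.1149, 0.1602, 0.2864, 0.2660]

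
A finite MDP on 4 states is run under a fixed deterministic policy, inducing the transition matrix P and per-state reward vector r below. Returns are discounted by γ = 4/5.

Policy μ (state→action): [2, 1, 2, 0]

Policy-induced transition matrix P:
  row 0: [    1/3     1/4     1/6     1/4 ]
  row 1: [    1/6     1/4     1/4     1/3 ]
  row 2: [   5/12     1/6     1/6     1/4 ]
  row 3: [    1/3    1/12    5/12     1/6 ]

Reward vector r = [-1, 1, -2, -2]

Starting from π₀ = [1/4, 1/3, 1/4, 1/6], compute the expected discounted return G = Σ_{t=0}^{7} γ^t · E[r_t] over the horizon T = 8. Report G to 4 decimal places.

t=0: π = [0.2500, 0.3333, 0.2500, 0.1667], E[r] = -0.7500, γ^t·E[r] = -0.750000, running G = -0.750000
t=1: π = [0.2986, 0.2014, 0.2361, 0.2639], E[r] = -1.0972, γ^t·E[r] = -0.877778, running G = -1.627778
t=2: π = [0.3194, 0.1863, 0.2494, 0.2448], E[r] = -1.1215, γ^t·E[r] = -0.717778, running G = -2.345556
t=3: π = [0.3231, 0.1884, 0.2434, 0.2451], E[r] = -1.1117, γ^t·E[r] = -0.569185, running G = -2.914741
t=4: π = [0.3222, 0.1889, 0.2437, 0.2453], E[r] = -1.1112, γ^t·E[r] = -0.455147, running G = -3.369888
t=5: π = [0.3222, 0.1888, 0.2437, 0.2453], E[r] = -1.1114, γ^t·E[r] = -0.364180, running G = -3.734068
t=6: π = [0.3222, 0.1888, 0.2437, 0.2453], E[r] = -1.1114, γ^t·E[r] = -0.291348, running G = -4.025417
t=7: π = [0.3222, 0.1888, 0.2437, 0.2453], E[r] = -1.1114, γ^t·E[r] = -0.233078, running G = -4.258494

G = -4.2585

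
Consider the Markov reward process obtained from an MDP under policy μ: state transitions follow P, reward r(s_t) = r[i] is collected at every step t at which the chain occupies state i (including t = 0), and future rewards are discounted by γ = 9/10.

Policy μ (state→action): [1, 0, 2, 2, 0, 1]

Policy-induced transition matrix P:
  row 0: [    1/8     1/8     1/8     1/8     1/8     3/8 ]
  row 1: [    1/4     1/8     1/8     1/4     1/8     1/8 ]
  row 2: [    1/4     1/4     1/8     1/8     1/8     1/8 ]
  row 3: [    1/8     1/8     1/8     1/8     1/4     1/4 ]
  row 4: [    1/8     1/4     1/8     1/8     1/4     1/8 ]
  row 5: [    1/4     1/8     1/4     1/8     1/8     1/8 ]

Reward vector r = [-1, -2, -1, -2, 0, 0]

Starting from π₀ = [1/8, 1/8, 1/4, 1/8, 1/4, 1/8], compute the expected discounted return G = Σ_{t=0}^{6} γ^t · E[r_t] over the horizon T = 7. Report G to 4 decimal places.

G = -4.9332

t=0: π = [0.1250, 0.1250, 0.2500, 0.1250, 0.2500, 0.1250], E[r] = -0.8750, γ^t·E[r] = -0.875000, running G = -0.875000
t=1: π = [0.1875, 0.1875, 0.1406, 0.1406, 0.1719, 0.1719], E[r] = -0.9844, γ^t·E[r] = -0.885938, running G = -1.760938
t=2: π = [0.1875, 0.1641, 0.1465, 0.1484, 0.1641, 0.1895], E[r] = -0.9590, γ^t·E[r] = -0.776777, running G = -2.537715
t=3: π = [0.1875, 0.1638, 0.1487, 0.1455, 0.1641, 0.1904], E[r] = -0.9548, γ^t·E[r] = -0.696074, running G = -3.233789
t=4: π = [0.1879, 0.1641, 0.1488, 0.1455, 0.1637, 0.1901], E[r] = -0.9558, γ^t·E[r] = -0.627107, running G = -3.860896
t=5: π = [0.1879, 0.1641, 0.1488, 0.1455, 0.1636, 0.1902], E[r] = -0.9558, γ^t·E[r] = -0.564376, running G = -4.425272
t=6: π = [0.1879, 0.1641, 0.1488, 0.1455, 0.1636, 0.1902], E[r] = -0.9558, γ^t·E[r] = -0.507929, running G = -4.933201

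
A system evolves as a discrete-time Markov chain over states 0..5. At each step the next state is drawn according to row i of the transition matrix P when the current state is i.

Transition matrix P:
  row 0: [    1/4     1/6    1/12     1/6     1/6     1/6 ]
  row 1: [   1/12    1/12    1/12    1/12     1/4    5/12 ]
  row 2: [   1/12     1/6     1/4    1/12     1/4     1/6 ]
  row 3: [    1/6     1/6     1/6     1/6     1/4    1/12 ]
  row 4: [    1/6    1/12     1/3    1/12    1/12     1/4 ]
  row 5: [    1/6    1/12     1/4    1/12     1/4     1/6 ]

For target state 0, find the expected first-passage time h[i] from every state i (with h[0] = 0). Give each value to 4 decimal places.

h = [0.0000, 7.7842, 7.9339, 7.2716, 7.3316, 7.2852]

First-step conditioning: h[0] = 0; for i ≠ 0, h[i] = 1 + Σ_k P[i][k]·h[k].
  h[1] = 1 + 1/12·h[1] + 1/12·h[2] + 1/12·h[3] + 1/4·h[4] + 5/12·h[5]
  h[2] = 1 + 1/6·h[1] + 1/4·h[2] + 1/12·h[3] + 1/4·h[4] + 1/6·h[5]
  h[3] = 1 + 1/6·h[1] + 1/6·h[2] + 1/6·h[3] + 1/4·h[4] + 1/12·h[5]
  h[4] = 1 + 1/12·h[1] + 1/3·h[2] + 1/12·h[3] + 1/12·h[4] + 1/4·h[5]
  h[5] = 1 + 1/12·h[1] + 1/4·h[2] + 1/12·h[3] + 1/4·h[4] + 1/6·h[5]
Solving the 5×5 linear system over states ≠ 0 gives exactly h = [0, 32032/4115, 32648/4115, 89768/12345, 90508/12345, 89936/12345] (h[0] = 0 is the target).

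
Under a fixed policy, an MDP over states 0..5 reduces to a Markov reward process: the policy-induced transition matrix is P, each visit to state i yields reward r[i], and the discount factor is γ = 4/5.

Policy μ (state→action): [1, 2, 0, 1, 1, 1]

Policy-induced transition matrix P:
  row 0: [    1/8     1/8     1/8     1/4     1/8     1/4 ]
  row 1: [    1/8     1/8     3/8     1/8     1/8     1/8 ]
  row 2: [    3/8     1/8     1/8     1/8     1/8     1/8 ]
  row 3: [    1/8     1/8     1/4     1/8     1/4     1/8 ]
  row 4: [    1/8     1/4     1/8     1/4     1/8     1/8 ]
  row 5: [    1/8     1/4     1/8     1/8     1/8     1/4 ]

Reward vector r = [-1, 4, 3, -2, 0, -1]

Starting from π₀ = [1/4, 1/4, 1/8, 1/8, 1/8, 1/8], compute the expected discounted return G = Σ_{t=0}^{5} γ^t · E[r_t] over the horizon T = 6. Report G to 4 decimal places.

t=0: π = [0.2500, 0.2500, 0.1250, 0.1250, 0.1250, 0.1250], E[r] = 0.7500, γ^t·E[r] = 0.750000, running G = 0.750000
t=1: π = [0.1563, 0.1563, 0.2031, 0.1719, 0.1406, 0.1719], E[r] = 0.5625, γ^t·E[r] = 0.450000, running G = 1.200000
t=2: π = [0.1758, 0.1641, 0.1855, 0.1621, 0.1465, 0.1660], E[r] = 0.5469, γ^t·E[r] = 0.350000, running G = 1.550000
t=3: π = [0.1714, 0.1641, 0.1863, 0.1653, 0.1453, 0.1677], E[r] = 0.5454, γ^t·E[r] = 0.279250, running G = 1.829250
t=4: π = [0.1716, 0.1641, 0.1867, 0.1646, 0.1457, 0.1674], E[r] = 0.5484, γ^t·E[r] = 0.224625, running G = 2.053875
t=5: π = [0.1717, 0.1641, 0.1866, 0.1647, 0.1456, 0.1674], E[r] = 0.5480, γ^t·E[r] = 0.179565, running G = 2.233440

G = 2.2334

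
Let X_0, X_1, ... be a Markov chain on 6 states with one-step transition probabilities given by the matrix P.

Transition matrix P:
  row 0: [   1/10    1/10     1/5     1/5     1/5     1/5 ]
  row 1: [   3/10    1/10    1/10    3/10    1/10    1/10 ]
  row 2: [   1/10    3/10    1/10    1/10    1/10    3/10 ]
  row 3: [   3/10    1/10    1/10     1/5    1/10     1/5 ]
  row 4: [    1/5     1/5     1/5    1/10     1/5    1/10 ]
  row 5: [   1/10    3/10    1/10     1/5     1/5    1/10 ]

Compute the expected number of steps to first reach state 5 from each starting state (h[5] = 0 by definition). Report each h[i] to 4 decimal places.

First-step conditioning: h[5] = 0; for i ≠ 5, h[i] = 1 + Σ_k P[i][k]·h[k].
  h[0] = 1 + 1/10·h[0] + 1/10·h[1] + 1/5·h[2] + 1/5·h[3] + 1/5·h[4]
  h[1] = 1 + 3/10·h[0] + 1/10·h[1] + 1/10·h[2] + 3/10·h[3] + 1/10·h[4]
  h[2] = 1 + 1/10·h[0] + 3/10·h[1] + 1/10·h[2] + 1/10·h[3] + 1/10·h[4]
  h[3] = 1 + 3/10·h[0] + 1/10·h[1] + 1/10·h[2] + 1/5·h[3] + 1/10·h[4]
  h[4] = 1 + 1/5·h[0] + 1/5·h[1] + 1/5·h[2] + 1/10·h[3] + 1/5·h[4]
Solving the 5×5 linear system over states ≠ 5 gives exactly h = [1855/344, 2035/344, 1701/344, 925/172, 2059/344, 0] (h[5] = 0 is the target).

h = [5.3924, 5.9157, 4.9448, 5.3779, 5.9855, 0.0000]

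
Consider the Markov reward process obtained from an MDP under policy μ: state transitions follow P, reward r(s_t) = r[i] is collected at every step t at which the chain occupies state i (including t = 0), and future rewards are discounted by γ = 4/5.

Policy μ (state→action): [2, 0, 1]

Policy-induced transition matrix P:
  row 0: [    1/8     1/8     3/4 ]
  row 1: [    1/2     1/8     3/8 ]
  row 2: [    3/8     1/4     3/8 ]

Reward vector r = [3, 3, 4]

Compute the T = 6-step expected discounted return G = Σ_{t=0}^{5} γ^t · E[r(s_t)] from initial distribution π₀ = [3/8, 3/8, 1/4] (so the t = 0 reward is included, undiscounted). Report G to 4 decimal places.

t=0: π = [0.3750, 0.3750, 0.2500], E[r] = 3.2500, γ^t·E[r] = 3.250000, running G = 3.250000
t=1: π = [0.3281, 0.1563, 0.5156], E[r] = 3.5156, γ^t·E[r] = 2.812500, running G = 6.062500
t=2: π = [0.3125, 0.1895, 0.4980], E[r] = 3.4980, γ^t·E[r] = 2.238750, running G = 8.301250
t=3: π = [0.3206, 0.1873, 0.4922], E[r] = 3.4922, γ^t·E[r] = 1.788000, running G = 10.089250
t=4: π = [0.3183, 0.1865, 0.4952], E[r] = 3.4952, γ^t·E[r] = 1.431638, running G = 11.520888
t=5: π = [0.3187, 0.1869, 0.4944], E[r] = 3.4944, γ^t·E[r] = 1.145029, running G = 12.665916

G = 12.6659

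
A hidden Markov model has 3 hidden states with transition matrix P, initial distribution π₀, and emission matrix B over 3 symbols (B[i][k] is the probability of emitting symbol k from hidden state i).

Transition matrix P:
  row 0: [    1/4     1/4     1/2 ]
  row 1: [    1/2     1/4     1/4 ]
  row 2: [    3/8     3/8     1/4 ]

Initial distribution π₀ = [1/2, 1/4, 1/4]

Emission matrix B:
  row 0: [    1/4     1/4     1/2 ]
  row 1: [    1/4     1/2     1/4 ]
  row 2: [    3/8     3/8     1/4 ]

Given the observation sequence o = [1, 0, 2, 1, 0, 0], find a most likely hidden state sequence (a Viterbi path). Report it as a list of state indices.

path = [0, 2, 0, 2, 0, 2]

t=0: δ = [1.250e-01, 1.250e-01, 9.375e-02]  (obs o_0=1)
t=1: δ = [1.562e-02, 8.789e-03, 2.344e-02]  ψ = [1, 2, 0]  (obs o_1=0)
t=2: δ = [4.395e-03, 2.197e-03, 1.953e-03]  ψ = [2, 2, 0]  (obs o_2=2)
t=3: δ = [2.747e-04, 5.493e-04, 8.240e-04]  ψ = [0, 0, 0]  (obs o_3=1)
t=4: δ = [7.725e-05, 7.725e-05, 7.725e-05]  ψ = [2, 2, 2]  (obs o_4=0)
t=5: δ = [9.656e-06, 7.242e-06, 1.448e-05]  ψ = [1, 2, 0]  (obs o_5=0)
backtrack: best end state = 2; path = [0, 2, 0, 2, 0, 2]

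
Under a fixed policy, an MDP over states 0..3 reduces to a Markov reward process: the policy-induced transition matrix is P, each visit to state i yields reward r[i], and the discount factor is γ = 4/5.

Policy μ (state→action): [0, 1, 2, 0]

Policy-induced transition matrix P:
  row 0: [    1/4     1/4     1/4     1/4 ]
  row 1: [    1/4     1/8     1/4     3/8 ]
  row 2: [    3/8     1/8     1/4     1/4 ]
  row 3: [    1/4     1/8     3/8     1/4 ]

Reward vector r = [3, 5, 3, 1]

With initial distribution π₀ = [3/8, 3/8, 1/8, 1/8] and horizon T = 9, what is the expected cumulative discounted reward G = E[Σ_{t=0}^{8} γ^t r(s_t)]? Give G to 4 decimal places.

G = 12.7285

t=0: π = [0.3750, 0.3750, 0.1250, 0.1250], E[r] = 3.5000, γ^t·E[r] = 3.500000, running G = 3.500000
t=1: π = [0.2656, 0.1719, 0.2656, 0.2969], E[r] = 2.7500, γ^t·E[r] = 2.200000, running G = 5.700000
t=2: π = [0.2832, 0.1582, 0.2871, 0.2715], E[r] = 2.7734, γ^t·E[r] = 1.775000, running G = 7.475000
t=3: π = [0.2859, 0.1604, 0.2839, 0.2698], E[r] = 2.7813, γ^t·E[r] = 1.424000, running G = 8.899000
t=4: π = [0.2855, 0.1607, 0.2837, 0.2701], E[r] = 2.7814, γ^t·E[r] = 1.139250, running G = 10.038250
t=5: π = [0.2855, 0.1607, 0.2838, 0.2701], E[r] = 2.7812, γ^t·E[r] = 0.911340, running G = 10.949590
t=6: π = [0.2855, 0.1607, 0.2838, 0.2701], E[r] = 2.7812, γ^t·E[r] = 0.729074, running G = 11.678664
t=7: π = [0.2855, 0.1607, 0.2838, 0.2701], E[r] = 2.7812, γ^t·E[r] = 0.583259, running G = 12.261923
t=8: π = [0.2855, 0.1607, 0.2838, 0.2701], E[r] = 2.7812, γ^t·E[r] = 0.466607, running G = 12.728530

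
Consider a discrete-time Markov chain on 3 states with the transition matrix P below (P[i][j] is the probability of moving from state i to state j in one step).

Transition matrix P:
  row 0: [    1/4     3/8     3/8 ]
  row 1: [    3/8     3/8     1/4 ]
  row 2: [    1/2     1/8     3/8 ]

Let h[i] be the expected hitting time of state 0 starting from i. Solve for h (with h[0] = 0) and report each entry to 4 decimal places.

First-step conditioning: h[0] = 0; for i ≠ 0, h[i] = 1 + Σ_k P[i][k]·h[k].
  h[1] = 1 + 3/8·h[1] + 1/4·h[2]
  h[2] = 1 + 1/8·h[1] + 3/8·h[2]
Solving the 2×2 linear system over states ≠ 0 gives exactly h = [0, 56/23, 48/23] (h[0] = 0 is the target).

h = [0.0000, 2.4348, 2.0870]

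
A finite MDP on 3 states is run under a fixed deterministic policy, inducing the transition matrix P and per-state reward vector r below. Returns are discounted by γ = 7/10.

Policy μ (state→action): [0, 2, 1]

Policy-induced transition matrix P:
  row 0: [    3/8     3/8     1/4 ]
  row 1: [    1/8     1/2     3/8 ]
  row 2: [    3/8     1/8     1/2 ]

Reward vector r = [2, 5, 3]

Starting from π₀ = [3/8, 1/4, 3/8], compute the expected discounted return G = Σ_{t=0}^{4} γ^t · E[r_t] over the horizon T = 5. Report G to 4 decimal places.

G = 9.0315

t=0: π = [0.3750, 0.2500, 0.3750], E[r] = 3.1250, γ^t·E[r] = 3.125000, running G = 3.125000
t=1: π = [0.3125, 0.3125, 0.3750], E[r] = 3.3125, γ^t·E[r] = 2.318750, running G = 5.443750
t=2: π = [0.2969, 0.3203, 0.3828], E[r] = 3.3438, γ^t·E[r] = 1.638438, running G = 7.082188
t=3: π = [0.2949, 0.3193, 0.3857], E[r] = 3.3438, γ^t·E[r] = 1.146906, running G = 8.229094
t=4: π = [0.2952, 0.3185, 0.3864], E[r] = 3.3418, γ^t·E[r] = 0.802365, running G = 9.031459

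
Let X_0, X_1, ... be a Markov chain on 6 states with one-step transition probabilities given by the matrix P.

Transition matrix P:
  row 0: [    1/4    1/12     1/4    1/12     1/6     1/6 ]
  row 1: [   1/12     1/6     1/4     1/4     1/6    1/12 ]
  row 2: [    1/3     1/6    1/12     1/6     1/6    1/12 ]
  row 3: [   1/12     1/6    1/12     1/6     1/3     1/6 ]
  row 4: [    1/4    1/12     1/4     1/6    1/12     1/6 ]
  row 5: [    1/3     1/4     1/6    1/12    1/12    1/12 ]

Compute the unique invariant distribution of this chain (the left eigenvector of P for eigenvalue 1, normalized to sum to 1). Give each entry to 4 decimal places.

π = [0.2271, 0.1446, 0.1838, 0.1491, 0.1669, 0.1286]

Balance equations π_j = Σ_i π_i·P[i][j]:
  π_0 = 1/4·π_0 + 1/12·π_1 + 1/3·π_2 + 1/12·π_3 + 1/4·π_4 + 1/3·π_5
  π_1 = 1/12·π_0 + 1/6·π_1 + 1/6·π_2 + 1/6·π_3 + 1/12·π_4 + 1/4·π_5
  π_2 = 1/4·π_0 + 1/4·π_1 + 1/12·π_2 + 1/12·π_3 + 1/4·π_4 + 1/6·π_5
  π_3 = 1/12·π_0 + 1/4·π_1 + 1/6·π_2 + 1/6·π_3 + 1/6·π_4 + 1/12·π_5
  π_4 = 1/6·π_0 + 1/6·π_1 + 1/6·π_2 + 1/3·π_3 + 1/12·π_4 + 1/12·π_5
  normalize: π_0 + π_1 + π_2 + π_3 + π_4 + π_5 = 1
Solving the linear system gives exactly π = [1574/6931, 41077/284171, 52232/284171, 42362/284171, 47425/284171, 36541/284171].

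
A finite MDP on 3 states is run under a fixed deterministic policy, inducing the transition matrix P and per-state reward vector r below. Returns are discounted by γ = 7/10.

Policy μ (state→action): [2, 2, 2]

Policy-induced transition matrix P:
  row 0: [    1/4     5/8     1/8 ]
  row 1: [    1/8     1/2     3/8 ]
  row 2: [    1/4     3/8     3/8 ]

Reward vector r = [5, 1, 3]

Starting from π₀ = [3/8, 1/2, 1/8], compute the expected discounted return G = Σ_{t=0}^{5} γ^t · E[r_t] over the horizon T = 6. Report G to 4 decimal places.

t=0: π = [0.3750, 0.5000, 0.1250], E[r] = 2.7500, γ^t·E[r] = 2.750000, running G = 2.750000
t=1: π = [0.1875, 0.5313, 0.2813], E[r] = 2.3125, γ^t·E[r] = 1.618750, running G = 4.368750
t=2: π = [0.1836, 0.4883, 0.3281], E[r] = 2.3906, γ^t·E[r] = 1.171406, running G = 5.540156
t=3: π = [0.1890, 0.4819, 0.3291], E[r] = 2.4141, γ^t·E[r] = 0.828023, running G = 6.368180
t=4: π = [0.1898, 0.4825, 0.3278], E[r] = 2.4146, γ^t·E[r] = 0.579734, running G = 6.947913
t=5: π = [0.1897, 0.4827, 0.3276], E[r] = 2.4139, γ^t·E[r] = 0.405701, running G = 7.353614

G = 7.3536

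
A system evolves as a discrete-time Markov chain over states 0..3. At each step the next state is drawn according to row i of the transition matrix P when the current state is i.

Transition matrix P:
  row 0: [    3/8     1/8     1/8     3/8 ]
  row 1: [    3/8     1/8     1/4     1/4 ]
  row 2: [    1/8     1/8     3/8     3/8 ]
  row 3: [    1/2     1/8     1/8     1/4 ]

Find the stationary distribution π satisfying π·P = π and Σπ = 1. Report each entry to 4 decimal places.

Balance equations π_j = Σ_i π_i·P[i][j]:
  π_0 = 3/8·π_0 + 3/8·π_1 + 1/8·π_2 + 1/2·π_3
  π_1 = 1/8·π_0 + 1/8·π_1 + 1/8·π_2 + 1/8·π_3
  π_2 = 1/8·π_0 + 1/4·π_1 + 3/8·π_2 + 1/8·π_3
  normalize: π_0 + π_1 + π_2 + π_3 = 1
Solving the linear system gives exactly π = [53/144, 1/8, 3/16, 23/72].

π = [0.3681, 0.1250, 0.1875, 0.3194]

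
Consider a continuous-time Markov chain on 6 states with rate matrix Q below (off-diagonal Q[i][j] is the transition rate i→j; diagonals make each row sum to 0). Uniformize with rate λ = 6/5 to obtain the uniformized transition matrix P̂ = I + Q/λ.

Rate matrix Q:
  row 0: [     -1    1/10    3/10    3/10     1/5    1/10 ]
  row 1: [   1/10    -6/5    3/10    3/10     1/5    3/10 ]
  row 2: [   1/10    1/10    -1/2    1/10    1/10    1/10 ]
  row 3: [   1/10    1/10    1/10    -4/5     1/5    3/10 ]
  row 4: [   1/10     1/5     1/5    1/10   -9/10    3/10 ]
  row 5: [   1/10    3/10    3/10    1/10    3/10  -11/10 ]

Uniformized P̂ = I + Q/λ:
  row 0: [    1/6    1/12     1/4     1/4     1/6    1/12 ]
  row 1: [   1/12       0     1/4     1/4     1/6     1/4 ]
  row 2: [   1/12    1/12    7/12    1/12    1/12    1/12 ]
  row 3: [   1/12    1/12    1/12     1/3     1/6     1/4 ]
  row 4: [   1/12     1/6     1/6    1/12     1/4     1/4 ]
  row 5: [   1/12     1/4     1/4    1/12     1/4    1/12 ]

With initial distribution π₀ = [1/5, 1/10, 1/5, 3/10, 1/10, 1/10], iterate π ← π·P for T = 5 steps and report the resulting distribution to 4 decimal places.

t=0: π = [0.2000, 0.1000, 0.2000, 0.3000, 0.1000, 0.1000]
t=1: π = [0.1000, 0.1000, 0.2583, 0.2083, 0.1667, 0.1667]
t=2: π = [0.0917, 0.1167, 0.2875, 0.1688, 0.1729, 0.1625]
t=3: π = [0.0910, 0.1151, 0.3033, 0.1602, 0.1707, 0.1597]
t=4: π = [0.0909, 0.1146, 0.3102, 0.1577, 0.1689, 0.1577]
t=5: π = [0.0909, 0.1141, 0.3130, 0.1570, 0.1680, 0.1569]

π = [0.0909, 0.1141, 0.3130, 0.1570, 0.1680, 0.1569]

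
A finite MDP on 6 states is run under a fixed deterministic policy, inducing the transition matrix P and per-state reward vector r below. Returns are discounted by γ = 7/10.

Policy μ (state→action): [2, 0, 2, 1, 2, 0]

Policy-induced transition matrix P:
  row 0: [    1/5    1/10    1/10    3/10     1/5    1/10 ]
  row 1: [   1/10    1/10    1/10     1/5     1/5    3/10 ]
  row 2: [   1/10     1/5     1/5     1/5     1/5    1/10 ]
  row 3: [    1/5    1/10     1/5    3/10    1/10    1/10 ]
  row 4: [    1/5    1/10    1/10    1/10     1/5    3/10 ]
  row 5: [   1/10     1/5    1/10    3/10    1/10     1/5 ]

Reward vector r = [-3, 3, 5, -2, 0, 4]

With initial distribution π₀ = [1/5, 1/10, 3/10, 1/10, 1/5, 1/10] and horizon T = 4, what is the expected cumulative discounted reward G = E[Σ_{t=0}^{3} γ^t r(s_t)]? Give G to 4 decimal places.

t=0: π = [0.2000, 0.1000, 0.3000, 0.1000, 0.2000, 0.1000], E[r] = 1.4000, γ^t·E[r] = 1.400000, running G = 1.400000
t=1: π = [0.1500, 0.1400, 0.1400, 0.2200, 0.1800, 0.1700], E[r] = 0.9100, γ^t·E[r] = 0.637000, running G = 2.037000
t=2: π = [0.1550, 0.1310, 0.1360, 0.2360, 0.1610, 0.1810], E[r] = 0.8600, γ^t·E[r] = 0.421400, running G = 2.458400
t=3: π = [0.1552, 0.1317, 0.1372, 0.2411, 0.1583, 0.1765], E[r] = 0.8393, γ^t·E[r] = 0.287880, running G = 2.746280

G = 2.7463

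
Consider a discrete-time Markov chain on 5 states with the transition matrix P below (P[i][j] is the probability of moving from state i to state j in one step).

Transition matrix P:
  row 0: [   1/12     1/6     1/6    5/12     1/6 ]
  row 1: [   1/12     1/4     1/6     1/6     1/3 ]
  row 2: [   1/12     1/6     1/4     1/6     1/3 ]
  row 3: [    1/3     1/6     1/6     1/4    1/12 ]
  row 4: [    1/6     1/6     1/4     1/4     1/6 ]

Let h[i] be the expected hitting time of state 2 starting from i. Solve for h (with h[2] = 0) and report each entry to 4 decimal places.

First-step conditioning: h[2] = 0; for i ≠ 2, h[i] = 1 + Σ_k P[i][k]·h[k].
  h[0] = 1 + 1/12·h[0] + 1/6·h[1] + 5/12·h[3] + 1/6·h[4]
  h[1] = 1 + 1/12·h[0] + 1/4·h[1] + 1/6·h[3] + 1/3·h[4]
  h[3] = 1 + 1/3·h[0] + 1/6·h[1] + 1/4·h[3] + 1/12·h[4]
  h[4] = 1 + 1/6·h[0] + 1/6·h[1] + 1/4·h[3] + 1/6·h[4]
Solving the 4×4 linear system over states ≠ 2 gives exactly h = [21912/3967, 21540/3967, 0, 22044/3967, 20064/3967] (h[2] = 0 is the target).

h = [5.5236, 5.4298, 0.0000, 5.5568, 5.0577]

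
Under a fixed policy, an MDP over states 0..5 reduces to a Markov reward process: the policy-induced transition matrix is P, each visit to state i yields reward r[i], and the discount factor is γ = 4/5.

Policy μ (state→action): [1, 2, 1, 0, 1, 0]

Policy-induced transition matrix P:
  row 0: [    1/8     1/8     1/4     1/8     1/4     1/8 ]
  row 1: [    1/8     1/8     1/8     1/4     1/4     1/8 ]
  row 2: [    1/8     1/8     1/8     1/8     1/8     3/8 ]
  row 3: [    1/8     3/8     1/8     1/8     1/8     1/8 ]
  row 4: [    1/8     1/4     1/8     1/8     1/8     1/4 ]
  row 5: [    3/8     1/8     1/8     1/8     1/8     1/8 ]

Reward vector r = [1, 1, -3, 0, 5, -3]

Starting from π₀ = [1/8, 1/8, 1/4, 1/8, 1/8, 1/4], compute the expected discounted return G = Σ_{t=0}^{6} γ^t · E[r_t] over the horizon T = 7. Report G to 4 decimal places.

t=0: π = [0.1250, 0.1250, 0.2500, 0.1250, 0.1250, 0.2500], E[r] = -0.6250, γ^t·E[r] = -0.625000, running G = -0.625000
t=1: π = [0.1875, 0.1719, 0.1406, 0.1406, 0.1563, 0.2031], E[r] = 0.1094, γ^t·E[r] = 0.087500, running G = -0.537500
t=2: π = [0.1758, 0.1797, 0.1484, 0.1465, 0.1699, 0.1797], E[r] = 0.2207, γ^t·E[r] = 0.141250, running G = -0.396250
t=3: π = [0.1699, 0.1829, 0.1470, 0.1475, 0.1694, 0.1833], E[r] = 0.2090, γ^t·E[r] = 0.107000, running G = -0.289250
t=4: π = [0.1708, 0.1830, 0.1462, 0.1479, 0.1691, 0.1829], E[r] = 0.2119, γ^t·E[r] = 0.086788, running G = -0.202463
t=5: π = [0.1707, 0.1831, 0.1464, 0.1479, 0.1692, 0.1827], E[r] = 0.2129, γ^t·E[r] = 0.069748, running G = -0.132715
t=6: π = [0.1707, 0.1831, 0.1463, 0.1479, 0.1692, 0.1827], E[r] = 0.2127, γ^t·E[r] = 0.055756, running G = -0.076959

G = -0.0770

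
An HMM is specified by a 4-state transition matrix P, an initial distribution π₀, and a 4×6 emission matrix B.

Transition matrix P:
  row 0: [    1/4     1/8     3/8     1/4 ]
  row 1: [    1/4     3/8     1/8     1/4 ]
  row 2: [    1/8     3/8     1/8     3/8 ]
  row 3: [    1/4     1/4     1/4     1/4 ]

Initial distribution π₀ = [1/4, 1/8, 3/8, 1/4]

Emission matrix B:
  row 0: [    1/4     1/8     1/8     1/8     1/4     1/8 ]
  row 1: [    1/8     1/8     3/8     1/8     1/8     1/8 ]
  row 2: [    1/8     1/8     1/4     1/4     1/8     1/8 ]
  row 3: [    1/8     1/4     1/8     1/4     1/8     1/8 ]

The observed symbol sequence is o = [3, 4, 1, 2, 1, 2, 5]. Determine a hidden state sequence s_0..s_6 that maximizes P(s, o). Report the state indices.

path = [2, 1, 1, 1, 1, 1, 1]

t=0: δ = [3.125e-02, 1.562e-02, 9.375e-02, 6.250e-02]  (obs o_0=3)
t=1: δ = [3.906e-03, 4.395e-03, 1.953e-03, 4.395e-03]  ψ = [3, 2, 3, 2]  (obs o_1=4)
t=2: δ = [1.373e-04, 2.060e-04, 1.831e-04, 2.747e-04]  ψ = [1, 1, 0, 1]  (obs o_2=1)
t=3: δ = [8.583e-06, 2.897e-05, 1.717e-05, 8.583e-06]  ψ = [3, 1, 3, 2]  (obs o_3=2)
t=4: δ = [9.052e-07, 1.358e-06, 4.526e-07, 1.810e-06]  ψ = [1, 1, 1, 1]  (obs o_4=1)
t=5: δ = [5.658e-08, 1.910e-07, 1.132e-07, 5.658e-08]  ψ = [3, 1, 3, 3]  (obs o_5=2)
t=6: δ = [5.967e-09, 8.951e-09, 2.984e-09, 5.967e-09]  ψ = [1, 1, 1, 1]  (obs o_6=5)
backtrack: best end state = 1; path = [2, 1, 1, 1, 1, 1, 1]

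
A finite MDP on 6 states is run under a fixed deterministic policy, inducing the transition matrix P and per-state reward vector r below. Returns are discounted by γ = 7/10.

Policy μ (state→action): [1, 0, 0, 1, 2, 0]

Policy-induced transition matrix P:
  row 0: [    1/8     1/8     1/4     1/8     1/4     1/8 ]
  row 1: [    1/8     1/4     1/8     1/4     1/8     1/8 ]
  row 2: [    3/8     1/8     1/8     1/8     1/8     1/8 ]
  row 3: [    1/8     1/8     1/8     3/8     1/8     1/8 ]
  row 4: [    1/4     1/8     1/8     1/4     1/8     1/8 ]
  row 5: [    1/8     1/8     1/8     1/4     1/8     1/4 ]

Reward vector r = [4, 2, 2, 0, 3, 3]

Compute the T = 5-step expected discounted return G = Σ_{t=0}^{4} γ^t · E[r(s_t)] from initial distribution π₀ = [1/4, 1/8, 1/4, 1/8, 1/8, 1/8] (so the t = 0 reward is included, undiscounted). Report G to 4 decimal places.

t=0: π = [0.2500, 0.1250, 0.2500, 0.1250, 0.1250, 0.1250], E[r] = 2.5000, γ^t·E[r] = 2.500000, running G = 2.500000
t=1: π = [0.2031, 0.1406, 0.1563, 0.2031, 0.1563, 0.1406], E[r] = 2.2969, γ^t·E[r] = 1.607813, running G = 4.107813
t=2: π = [0.1836, 0.1426, 0.1504, 0.2305, 0.1504, 0.1426], E[r] = 2.1992, γ^t·E[r] = 1.077617, running G = 5.185430
t=3: π = [0.1814, 0.1428, 0.1479, 0.2371, 0.1479, 0.1428], E[r] = 2.1794, γ^t·E[r] = 0.747549, running G = 5.932979
t=4: π = [0.1805, 0.1429, 0.1477, 0.2385, 0.1477, 0.1429], E[r] = 2.1746, γ^t·E[r] = 0.522112, running G = 6.455091

G = 6.4551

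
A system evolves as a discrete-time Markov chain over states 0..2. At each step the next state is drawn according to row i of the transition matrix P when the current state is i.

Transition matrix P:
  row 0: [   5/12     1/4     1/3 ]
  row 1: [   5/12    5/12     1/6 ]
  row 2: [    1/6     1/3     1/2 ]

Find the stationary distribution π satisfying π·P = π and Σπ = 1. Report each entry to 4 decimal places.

π = [0.3333, 0.3333, 0.3333]

Balance equations π_j = Σ_i π_i·P[i][j]:
  π_0 = 5/12·π_0 + 5/12·π_1 + 1/6·π_2
  π_1 = 1/4·π_0 + 5/12·π_1 + 1/3·π_2
  normalize: π_0 + π_1 + π_2 = 1
Solving the linear system gives exactly π = [1/3, 1/3, 1/3].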